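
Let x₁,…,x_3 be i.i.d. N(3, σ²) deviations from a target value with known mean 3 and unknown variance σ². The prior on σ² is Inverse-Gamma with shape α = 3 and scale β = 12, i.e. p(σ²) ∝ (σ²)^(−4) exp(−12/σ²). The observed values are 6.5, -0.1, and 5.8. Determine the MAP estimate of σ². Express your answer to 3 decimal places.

Sum of squared deviations about the known mean: SS = (6.5−3)² + (-0.1−3)² + (5.8−3)² = 29.7.
The Normal likelihood contributes (σ²)^(−n/2) exp(−SS/(2σ²)), so the posterior is Inverse-Gamma(α + n/2, β + SS/2) = Inverse-Gamma(4.5, 26.85).
The mode of Inverse-Gamma(a, b) is b/(a+1) = 26.85/5.5 ≈ 4.882.

σ̂²_MAP = 4.882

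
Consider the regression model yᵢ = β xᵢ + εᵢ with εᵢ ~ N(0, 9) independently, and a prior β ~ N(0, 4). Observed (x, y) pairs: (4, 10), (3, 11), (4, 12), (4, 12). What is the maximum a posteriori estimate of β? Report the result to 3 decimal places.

log p(β | y) = −Σ(yᵢ − βxᵢ)²/(2·9) − β²/(2·4) + const.
Setting the derivative to zero: Σxᵢ(yᵢ − βxᵢ)/9 − β/4 = 0, so β = Σxᵢyᵢ / (Σxᵢ² + σ²/τ²).
Σxᵢyᵢ = 4·10 + 3·11 + 4·12 + 4·12 = 169; Σxᵢ² = 57; σ²/τ² = 2.25.
β̂_MAP = 169 / (57 + 2.25) = 169/59.25 ≈ 2.852.

β̂_MAP = 2.852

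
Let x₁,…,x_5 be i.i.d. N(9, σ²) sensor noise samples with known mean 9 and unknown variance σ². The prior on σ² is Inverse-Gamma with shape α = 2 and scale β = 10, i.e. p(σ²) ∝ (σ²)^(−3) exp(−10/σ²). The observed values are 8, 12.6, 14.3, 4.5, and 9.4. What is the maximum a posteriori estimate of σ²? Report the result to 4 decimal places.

σ̂²_MAP = 7.4964

Sum of squared deviations about the known mean: SS = (8−9)² + (12.6−9)² + (14.3−9)² + (4.5−9)² + (9.4−9)² = 62.46.
The Normal likelihood contributes (σ²)^(−n/2) exp(−SS/(2σ²)), so the posterior is Inverse-Gamma(α + n/2, β + SS/2) = Inverse-Gamma(4.5, 41.23).
The mode of Inverse-Gamma(a, b) is b/(a+1) = 41.23/5.5 ≈ 7.4964.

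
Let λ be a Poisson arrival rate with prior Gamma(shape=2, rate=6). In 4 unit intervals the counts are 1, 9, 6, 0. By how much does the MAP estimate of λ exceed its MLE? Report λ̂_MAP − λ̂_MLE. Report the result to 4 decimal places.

MAP − MLE = -2.3000

Σxᵢ = 16. Posterior is Gamma(18, 10); MAP = (18−1)/10 = 17/10 ≈ 1.70000.
MLE = x̄ = 16/4 ≈ 4.00000.
Difference = 17/10 − 16/4 = -23/10 ≈ -2.3000.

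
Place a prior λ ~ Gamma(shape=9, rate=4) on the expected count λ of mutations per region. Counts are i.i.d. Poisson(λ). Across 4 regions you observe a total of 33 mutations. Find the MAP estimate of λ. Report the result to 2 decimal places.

λ̂_MAP = 5.13

Σxᵢ = 33, n = 4.
Posterior ∝ λ^8e^(−4λ) · λ^33e^(−4λ) = λ^41e^(−8λ), i.e. Gamma(shape=42, rate=8).
The mode of a Gamma(a, b) with a ≥ 1 (shape–rate) is (a−1)/b = 41/8 ≈ 5.13.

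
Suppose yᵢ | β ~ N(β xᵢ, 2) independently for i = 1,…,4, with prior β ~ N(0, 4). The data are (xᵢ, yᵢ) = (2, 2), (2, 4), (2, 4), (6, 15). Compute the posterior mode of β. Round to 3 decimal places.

β̂_MAP = 2.268

log p(β | y) = −Σ(yᵢ − βxᵢ)²/(2·2) − β²/(2·4) + const.
Setting the derivative to zero: Σxᵢ(yᵢ − βxᵢ)/2 − β/4 = 0, so β = Σxᵢyᵢ / (Σxᵢ² + σ²/τ²).
Σxᵢyᵢ = 2·2 + 2·4 + 2·4 + 6·15 = 110; Σxᵢ² = 48; σ²/τ² = 0.5.
β̂_MAP = 110 / (48 + 0.5) = 110/48.5 ≈ 2.268.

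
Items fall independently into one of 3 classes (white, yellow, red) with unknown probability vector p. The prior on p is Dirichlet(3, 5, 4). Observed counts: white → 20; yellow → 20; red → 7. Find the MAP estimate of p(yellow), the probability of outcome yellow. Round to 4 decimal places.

The posterior is Dirichlet(αᵢ + nᵢ) = Dirichlet(23, 25, 11).
For a Dirichlet(a₁,…,a_K) with all aᵢ > 1, the mode has j-th component (aⱼ − 1)/(Σaᵢ − K).
Here Σaᵢ = 59 and K = 3, so p(yellow) = (25 − 1)/(59 − 3) = 24/56 ≈ 0.4286.

MAP estimate of p(yellow) = 0.4286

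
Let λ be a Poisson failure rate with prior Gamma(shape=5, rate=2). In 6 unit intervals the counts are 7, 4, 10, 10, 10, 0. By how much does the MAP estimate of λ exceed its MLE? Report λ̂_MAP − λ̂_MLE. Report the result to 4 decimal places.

Σxᵢ = 41. Posterior is Gamma(46, 8); MAP = (46−1)/8 = 45/8 ≈ 5.62500.
MLE = x̄ = 41/6 ≈ 6.83333.
Difference = 45/8 − 41/6 = -29/24 ≈ -1.2083.

MAP − MLE = -1.2083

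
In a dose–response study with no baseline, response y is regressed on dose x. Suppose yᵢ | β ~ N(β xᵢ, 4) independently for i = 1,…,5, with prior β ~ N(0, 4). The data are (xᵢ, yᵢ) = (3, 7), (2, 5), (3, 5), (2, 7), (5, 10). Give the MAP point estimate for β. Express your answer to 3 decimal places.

log p(β | y) = −Σ(yᵢ − βxᵢ)²/(2·4) − β²/(2·4) + const.
Setting the derivative to zero: Σxᵢ(yᵢ − βxᵢ)/4 − β/4 = 0, so β = Σxᵢyᵢ / (Σxᵢ² + σ²/τ²).
Σxᵢyᵢ = 3·7 + 2·5 + 3·5 + 2·7 + 5·10 = 110; Σxᵢ² = 51; σ²/τ² = 1.
β̂_MAP = 110 / (51 + 1) = 110/52 ≈ 2.115.

β̂_MAP = 2.115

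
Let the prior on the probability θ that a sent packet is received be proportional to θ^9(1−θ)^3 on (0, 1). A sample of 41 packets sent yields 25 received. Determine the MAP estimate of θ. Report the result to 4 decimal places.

The prior density ∝ θ^9(1−θ)^3 is the kernel of Beta(10, 4).
Data: 25 successes in 41 trials. The binomial likelihood contributes θ^25(1−θ)^16, so the posterior is Beta(10+25, 4+16) = Beta(35, 20).
For Beta(a, b) with a, b > 1 the mode is (a−1)/(a+b−2) = 34/53 ≈ 0.6415.

θ̂_MAP = 0.6415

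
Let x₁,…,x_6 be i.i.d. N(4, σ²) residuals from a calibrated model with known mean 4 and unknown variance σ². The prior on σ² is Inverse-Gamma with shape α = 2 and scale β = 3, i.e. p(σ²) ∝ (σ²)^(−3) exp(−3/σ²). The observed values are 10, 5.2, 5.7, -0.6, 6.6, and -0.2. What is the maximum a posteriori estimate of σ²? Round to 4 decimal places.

Sum of squared deviations about the known mean: SS = (10−4)² + (5.2−4)² + (5.7−4)² + (-0.6−4)² + (6.6−4)² + (-0.2−4)² = 85.89.
The Normal likelihood contributes (σ²)^(−n/2) exp(−SS/(2σ²)), so the posterior is Inverse-Gamma(α + n/2, β + SS/2) = Inverse-Gamma(5, 45.945).
The mode of Inverse-Gamma(a, b) is b/(a+1) = 45.945/6 ≈ 7.6575.

σ̂²_MAP = 7.6575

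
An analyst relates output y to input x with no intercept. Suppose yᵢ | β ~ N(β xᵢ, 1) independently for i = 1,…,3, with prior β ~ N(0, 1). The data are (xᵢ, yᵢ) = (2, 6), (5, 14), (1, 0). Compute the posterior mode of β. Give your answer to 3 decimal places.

β̂_MAP = 2.645

log p(β | y) = −Σ(yᵢ − βxᵢ)²/(2·1) − β²/(2·1) + const.
Setting the derivative to zero: Σxᵢ(yᵢ − βxᵢ)/1 − β/1 = 0, so β = Σxᵢyᵢ / (Σxᵢ² + σ²/τ²).
Σxᵢyᵢ = 2·6 + 5·14 + 1·0 = 82; Σxᵢ² = 30; σ²/τ² = 1.
β̂_MAP = 82 / (30 + 1) = 82/31 ≈ 2.645.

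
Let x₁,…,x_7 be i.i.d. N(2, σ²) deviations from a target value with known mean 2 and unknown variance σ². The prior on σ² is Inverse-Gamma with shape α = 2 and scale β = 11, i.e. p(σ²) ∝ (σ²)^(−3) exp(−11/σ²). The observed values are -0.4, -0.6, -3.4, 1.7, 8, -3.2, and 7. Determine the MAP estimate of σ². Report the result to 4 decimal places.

σ̂²_MAP = 11.6777

Sum of squared deviations about the known mean: SS = (-0.4−2)² + (-0.6−2)² + (-3.4−2)² + (1.7−2)² + (8−2)² + (-3.2−2)² + (7−2)² = 129.81.
The Normal likelihood contributes (σ²)^(−n/2) exp(−SS/(2σ²)), so the posterior is Inverse-Gamma(α + n/2, β + SS/2) = Inverse-Gamma(5.5, 75.905).
The mode of Inverse-Gamma(a, b) is b/(a+1) = 75.905/6.5 ≈ 11.6777.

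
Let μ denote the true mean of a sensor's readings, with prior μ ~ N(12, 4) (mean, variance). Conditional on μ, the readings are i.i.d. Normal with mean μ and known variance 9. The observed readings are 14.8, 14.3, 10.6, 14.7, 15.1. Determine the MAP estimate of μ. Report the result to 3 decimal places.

μ̂_MAP = 13.310

n = 5; x̄ = (14.8 + 14.3 + 10.6 + 14.7 + 15.1)/5 = 69.5/5 = 13.9.
For a Normal prior and Normal likelihood with known variance, the posterior is Normal; its mode equals its mean, the precision-weighted average.
Prior precision 1/σ₀² = 1/4 = 0.25; data precision n/σ² = 5/9.
μ̂ = (0.25·12 + (5/9)·13.9) / (0.25 + 5/9) = (193/18)/(29/36) = 386/29 ≈ 13.310.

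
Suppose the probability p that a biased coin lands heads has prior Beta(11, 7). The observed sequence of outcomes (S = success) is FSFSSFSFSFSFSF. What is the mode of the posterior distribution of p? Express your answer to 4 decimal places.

Prior: Beta(11, 7).
Data: 7 successes in 14 trials (from the sequence). The binomial likelihood contributes p^7(1−p)^7, so the posterior is Beta(11+7, 7+7) = Beta(18, 14).
For Beta(a, b) with a, b > 1 the mode is (a−1)/(a+b−2) = 17/30 ≈ 0.5667.

p̂_MAP = 0.5667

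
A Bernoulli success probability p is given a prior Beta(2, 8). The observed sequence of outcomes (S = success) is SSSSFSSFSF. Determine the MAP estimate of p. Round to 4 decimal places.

p̂_MAP = 0.4444

Prior: Beta(2, 8).
Data: 7 successes in 10 trials (from the sequence). The binomial likelihood contributes p^7(1−p)^3, so the posterior is Beta(2+7, 8+3) = Beta(9, 11).
For Beta(a, b) with a, b > 1 the mode is (a−1)/(a+b−2) = 8/18 ≈ 0.4444.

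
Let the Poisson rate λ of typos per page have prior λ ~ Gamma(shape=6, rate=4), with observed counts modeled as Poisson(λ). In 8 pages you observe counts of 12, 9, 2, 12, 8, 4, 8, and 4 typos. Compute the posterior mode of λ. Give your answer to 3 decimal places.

λ̂_MAP = 5.333

Σxᵢ = 12+9+2+12+8+4+8+4 = 59, with n = 8.
Posterior ∝ λ^5e^(−4λ) · λ^59e^(−8λ) = λ^64e^(−12λ), i.e. Gamma(shape=65, rate=12).
The mode of a Gamma(a, b) with a ≥ 1 (shape–rate) is (a−1)/b = 64/12 ≈ 5.333.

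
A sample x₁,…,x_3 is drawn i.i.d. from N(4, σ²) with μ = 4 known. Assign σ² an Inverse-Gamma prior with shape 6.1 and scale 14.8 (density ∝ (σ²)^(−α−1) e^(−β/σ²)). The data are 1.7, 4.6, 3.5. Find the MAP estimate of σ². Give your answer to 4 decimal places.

σ̂²_MAP = 2.0640

Sum of squared deviations about the known mean: SS = (1.7−4)² + (4.6−4)² + (3.5−4)² = 5.9.
The Normal likelihood contributes (σ²)^(−n/2) exp(−SS/(2σ²)), so the posterior is Inverse-Gamma(α + n/2, β + SS/2) = Inverse-Gamma(7.6, 17.75).
The mode of Inverse-Gamma(a, b) is b/(a+1) = 17.75/8.6 ≈ 2.0640.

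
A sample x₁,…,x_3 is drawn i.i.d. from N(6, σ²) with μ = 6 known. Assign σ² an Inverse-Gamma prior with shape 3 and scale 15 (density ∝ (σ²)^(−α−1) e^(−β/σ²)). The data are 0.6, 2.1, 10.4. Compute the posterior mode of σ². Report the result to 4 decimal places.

Sum of squared deviations about the known mean: SS = (0.6−6)² + (2.1−6)² + (10.4−6)² = 63.73.
The Normal likelihood contributes (σ²)^(−n/2) exp(−SS/(2σ²)), so the posterior is Inverse-Gamma(α + n/2, β + SS/2) = Inverse-Gamma(4.5, 46.865).
The mode of Inverse-Gamma(a, b) is b/(a+1) = 46.865/5.5 ≈ 8.5209.

σ̂²_MAP = 8.5209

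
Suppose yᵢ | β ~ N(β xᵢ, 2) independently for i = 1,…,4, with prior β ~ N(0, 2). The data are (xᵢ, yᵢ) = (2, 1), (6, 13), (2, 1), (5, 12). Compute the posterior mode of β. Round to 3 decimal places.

β̂_MAP = 2.029

log p(β | y) = −Σ(yᵢ − βxᵢ)²/(2·2) − β²/(2·2) + const.
Setting the derivative to zero: Σxᵢ(yᵢ − βxᵢ)/2 − β/2 = 0, so β = Σxᵢyᵢ / (Σxᵢ² + σ²/τ²).
Σxᵢyᵢ = 2·1 + 6·13 + 2·1 + 5·12 = 142; Σxᵢ² = 69; σ²/τ² = 1.
β̂_MAP = 142 / (69 + 1) = 142/70 ≈ 2.029.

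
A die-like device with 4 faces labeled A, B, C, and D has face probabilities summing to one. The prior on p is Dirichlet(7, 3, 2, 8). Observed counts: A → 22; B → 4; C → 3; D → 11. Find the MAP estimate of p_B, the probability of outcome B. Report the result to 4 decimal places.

The posterior is Dirichlet(αᵢ + nᵢ) = Dirichlet(29, 7, 5, 19).
For a Dirichlet(a₁,…,a_K) with all aᵢ > 1, the mode has j-th component (aⱼ − 1)/(Σaᵢ − K).
Here Σaᵢ = 60 and K = 4, so p_B = (7 − 1)/(60 − 4) = 6/56 ≈ 0.1071.

MAP estimate of p_B = 0.1071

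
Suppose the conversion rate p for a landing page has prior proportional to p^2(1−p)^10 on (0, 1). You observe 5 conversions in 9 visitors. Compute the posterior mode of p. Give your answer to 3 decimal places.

The prior density ∝ p^2(1−p)^10 is the kernel of Beta(3, 11).
Data: 5 successes in 9 trials. The binomial likelihood contributes p^5(1−p)^4, so the posterior is Beta(3+5, 11+4) = Beta(8, 15).
For Beta(a, b) with a, b > 1 the mode is (a−1)/(a+b−2) = 7/21 ≈ 0.333.

p̂_MAP = 0.333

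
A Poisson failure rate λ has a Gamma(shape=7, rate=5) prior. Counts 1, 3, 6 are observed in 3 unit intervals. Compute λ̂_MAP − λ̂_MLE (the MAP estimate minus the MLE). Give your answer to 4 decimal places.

MAP − MLE = -1.3333

Σxᵢ = 10. Posterior is Gamma(17, 8); MAP = (17−1)/8 = 16/8 ≈ 2.00000.
MLE = x̄ = 10/3 ≈ 3.33333.
Difference = 16/8 − 10/3 = -4/3 ≈ -1.3333.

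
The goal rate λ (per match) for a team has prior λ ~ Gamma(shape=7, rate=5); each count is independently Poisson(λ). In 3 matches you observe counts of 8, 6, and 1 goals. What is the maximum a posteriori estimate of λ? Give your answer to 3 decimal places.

λ̂_MAP = 2.625

Σxᵢ = 8+6+1 = 15, with n = 3.
Posterior ∝ λ^6e^(−5λ) · λ^15e^(−3λ) = λ^21e^(−8λ), i.e. Gamma(shape=22, rate=8).
The mode of a Gamma(a, b) with a ≥ 1 (shape–rate) is (a−1)/b = 21/8 ≈ 2.625.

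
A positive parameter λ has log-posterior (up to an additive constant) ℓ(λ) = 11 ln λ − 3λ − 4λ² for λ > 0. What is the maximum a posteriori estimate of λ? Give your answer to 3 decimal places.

ℓ'(λ) = 11/λ − 3 − 8λ. Setting this to zero and multiplying by λ: 8λ² + 3λ − 11 = 0.
λ = (−3 + √(3² + 4·8·11)) / (2·8) = (−3 + √361) / 16 = (−3 + 19)/16 = 1.
ℓ''(λ) = −11/λ² − 8 < 0, confirming a maximum.

λ̂_MAP = 1.000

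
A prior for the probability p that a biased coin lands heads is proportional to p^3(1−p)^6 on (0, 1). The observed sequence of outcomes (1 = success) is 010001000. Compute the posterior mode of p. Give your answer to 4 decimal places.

p̂_MAP = 0.2778

The prior density ∝ p^3(1−p)^6 is the kernel of Beta(4, 7).
Data: 2 successes in 9 trials (from the sequence). The binomial likelihood contributes p^2(1−p)^7, so the posterior is Beta(4+2, 7+7) = Beta(6, 14).
For Beta(a, b) with a, b > 1 the mode is (a−1)/(a+b−2) = 5/18 ≈ 0.2778.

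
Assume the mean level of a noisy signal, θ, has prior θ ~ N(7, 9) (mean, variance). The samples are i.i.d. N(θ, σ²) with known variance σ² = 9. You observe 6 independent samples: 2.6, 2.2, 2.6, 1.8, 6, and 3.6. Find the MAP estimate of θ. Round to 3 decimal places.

n = 6; x̄ = (2.6 + 2.2 + 2.6 + 1.8 + 6 + 3.6)/6 = 18.8/6 = 47/15 ≈ 3.1333.
For a Normal prior and Normal likelihood with known variance, the posterior is Normal; its mode equals its mean, the precision-weighted average.
Prior precision 1/σ₀² = 1/9; data precision n/σ² = 6/9 = 2/3.
θ̂ = ((1/9)·7 + (2/3)·(47/15)) / (1/9 + 2/3) = (43/15)/(7/9) = 129/35 ≈ 3.686.

θ̂_MAP = 3.686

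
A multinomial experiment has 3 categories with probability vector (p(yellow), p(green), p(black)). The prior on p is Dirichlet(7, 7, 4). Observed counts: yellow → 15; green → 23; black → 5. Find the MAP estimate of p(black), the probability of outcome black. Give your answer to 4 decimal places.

MAP estimate of p(black) = 0.1379

The posterior is Dirichlet(αᵢ + nᵢ) = Dirichlet(22, 30, 9).
For a Dirichlet(a₁,…,a_K) with all aᵢ > 1, the mode has j-th component (aⱼ − 1)/(Σaᵢ − K).
Here Σaᵢ = 61 and K = 3, so p(black) = (9 − 1)/(61 − 3) = 8/58 ≈ 0.1379.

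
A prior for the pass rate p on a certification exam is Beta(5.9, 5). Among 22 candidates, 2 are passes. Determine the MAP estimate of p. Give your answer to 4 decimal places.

Prior: Beta(5.9, 5).
Data: 2 successes in 22 trials. The binomial likelihood contributes p^2(1−p)^20, so the posterior is Beta(5.9+2, 5+20) = Beta(7.9, 25).
For Beta(a, b) with a, b > 1 the mode is (a−1)/(a+b−2) = 6.9/30.9 ≈ 0.2233.

p̂_MAP = 0.2233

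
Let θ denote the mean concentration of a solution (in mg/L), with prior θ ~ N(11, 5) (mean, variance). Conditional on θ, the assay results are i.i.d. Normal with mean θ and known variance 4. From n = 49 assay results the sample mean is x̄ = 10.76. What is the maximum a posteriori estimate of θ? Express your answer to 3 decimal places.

n = 49, x̄ = 10.76.
For a Normal prior and Normal likelihood with known variance, the posterior is Normal; its mode equals its mean, the precision-weighted average.
Prior precision 1/σ₀² = 1/5 = 0.2; data precision n/σ² = 49/4 = 12.25.
θ̂ = (0.2·11 + 12.25·10.76) / (0.2 + 12.25) = 134.01/12.45 = 4467/415 ≈ 10.764.

θ̂_MAP = 10.764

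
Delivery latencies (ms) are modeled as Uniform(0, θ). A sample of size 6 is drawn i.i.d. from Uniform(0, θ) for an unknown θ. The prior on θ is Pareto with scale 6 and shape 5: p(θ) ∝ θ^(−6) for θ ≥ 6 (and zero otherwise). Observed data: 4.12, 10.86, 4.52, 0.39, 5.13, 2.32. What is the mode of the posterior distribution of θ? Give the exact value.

θ̂_MAP = 10.86

The Uniform(0, θ) likelihood is θ^(−n) for θ ≥ max(xᵢ), zero otherwise. Here max(xᵢ) = 10.86.
Posterior ∝ θ^(−6) · θ^(−6) = θ^(−12) on θ ≥ max(6, 10.86) = 10.86.
This density is strictly decreasing in θ, so the posterior mode lies at the lower boundary of the support.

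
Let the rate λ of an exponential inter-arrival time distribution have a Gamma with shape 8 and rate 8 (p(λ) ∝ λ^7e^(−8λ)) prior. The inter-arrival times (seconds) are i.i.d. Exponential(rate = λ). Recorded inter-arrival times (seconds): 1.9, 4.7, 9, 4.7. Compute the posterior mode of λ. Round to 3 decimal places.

λ̂_MAP = 0.389

The Exponential(rate=λ) likelihood is ∝ λ^n e^(−λΣtᵢ). Here n = 4 and Σtᵢ = 1.9 + 4.7 + 9 + 4.7 = 20.3.
Posterior ∝ λ^7e^(−8λ) · λ^4e^(−20.3λ) = λ^11e^(−28.3λ), i.e. Gamma(12, 28.3).
Mode = (a−1)/b = 11/28.3 ≈ 0.389.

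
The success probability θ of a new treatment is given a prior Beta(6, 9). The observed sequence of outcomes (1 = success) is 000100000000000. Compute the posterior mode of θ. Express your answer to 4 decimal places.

θ̂_MAP = 0.2143

Prior: Beta(6, 9).
Data: 1 success in 15 trials (from the sequence). The binomial likelihood contributes θ(1−θ)^14, so the posterior is Beta(6+1, 9+14) = Beta(7, 23).
For Beta(a, b) with a, b > 1 the mode is (a−1)/(a+b−2) = 6/28 ≈ 0.2143.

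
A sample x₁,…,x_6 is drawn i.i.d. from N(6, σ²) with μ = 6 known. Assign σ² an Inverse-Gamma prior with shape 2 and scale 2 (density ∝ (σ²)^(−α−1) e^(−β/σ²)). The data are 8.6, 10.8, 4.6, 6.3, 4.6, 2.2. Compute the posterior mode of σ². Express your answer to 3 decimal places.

σ̂²_MAP = 4.354

Sum of squared deviations about the known mean: SS = (8.6−6)² + (10.8−6)² + (4.6−6)² + (6.3−6)² + (4.6−6)² + (2.2−6)² = 48.25.
The Normal likelihood contributes (σ²)^(−n/2) exp(−SS/(2σ²)), so the posterior is Inverse-Gamma(α + n/2, β + SS/2) = Inverse-Gamma(5, 26.125).
The mode of Inverse-Gamma(a, b) is b/(a+1) = 26.125/6 ≈ 4.354.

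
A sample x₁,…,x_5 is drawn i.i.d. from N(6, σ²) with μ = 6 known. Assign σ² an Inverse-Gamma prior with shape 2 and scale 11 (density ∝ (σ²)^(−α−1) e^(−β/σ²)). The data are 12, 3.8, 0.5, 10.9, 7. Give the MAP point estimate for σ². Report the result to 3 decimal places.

σ̂²_MAP = 10.736

Sum of squared deviations about the known mean: SS = (12−6)² + (3.8−6)² + (0.5−6)² + (10.9−6)² + (7−6)² = 96.1.
The Normal likelihood contributes (σ²)^(−n/2) exp(−SS/(2σ²)), so the posterior is Inverse-Gamma(α + n/2, β + SS/2) = Inverse-Gamma(4.5, 59.05).
The mode of Inverse-Gamma(a, b) is b/(a+1) = 59.05/5.5 ≈ 10.736.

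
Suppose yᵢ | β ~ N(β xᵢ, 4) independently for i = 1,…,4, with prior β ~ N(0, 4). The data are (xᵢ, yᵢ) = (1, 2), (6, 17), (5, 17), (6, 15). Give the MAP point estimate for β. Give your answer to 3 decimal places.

β̂_MAP = 2.818

log p(β | y) = −Σ(yᵢ − βxᵢ)²/(2·4) − β²/(2·4) + const.
Setting the derivative to zero: Σxᵢ(yᵢ − βxᵢ)/4 − β/4 = 0, so β = Σxᵢyᵢ / (Σxᵢ² + σ²/τ²).
Σxᵢyᵢ = 1·2 + 6·17 + 5·17 + 6·15 = 279; Σxᵢ² = 98; σ²/τ² = 1.
β̂_MAP = 279 / (98 + 1) = 279/99 ≈ 2.818.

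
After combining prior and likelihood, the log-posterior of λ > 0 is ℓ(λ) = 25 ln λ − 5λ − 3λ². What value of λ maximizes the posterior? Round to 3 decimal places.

ℓ'(λ) = 25/λ − 5 − 6λ. Setting this to zero and multiplying by λ: 6λ² + 5λ − 25 = 0.
λ = (−5 + √(5² + 4·6·25)) / (2·6) = (−5 + √625) / 12 = (−5 + 25)/12 = 5/3.
ℓ''(λ) = −25/λ² − 6 < 0, confirming a maximum.

λ̂_MAP = 1.667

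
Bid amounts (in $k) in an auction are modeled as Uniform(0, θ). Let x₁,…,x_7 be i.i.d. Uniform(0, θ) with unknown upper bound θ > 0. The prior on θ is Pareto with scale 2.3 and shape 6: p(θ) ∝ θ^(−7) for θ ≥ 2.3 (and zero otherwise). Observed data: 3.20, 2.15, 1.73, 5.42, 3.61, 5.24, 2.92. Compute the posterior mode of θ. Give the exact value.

θ̂_MAP = 5.42

The Uniform(0, θ) likelihood is θ^(−n) for θ ≥ max(xᵢ), zero otherwise. Here max(xᵢ) = 5.42.
Posterior ∝ θ^(−7) · θ^(−7) = θ^(−14) on θ ≥ max(2.3, 5.42) = 5.42.
This density is strictly decreasing in θ, so the posterior mode lies at the lower boundary of the support.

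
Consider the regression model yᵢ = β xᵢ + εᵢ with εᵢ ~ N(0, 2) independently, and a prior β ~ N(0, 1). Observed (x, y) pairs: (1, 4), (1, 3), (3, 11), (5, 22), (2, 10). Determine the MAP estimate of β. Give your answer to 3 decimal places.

log p(β | y) = −Σ(yᵢ − βxᵢ)²/(2·2) − β²/(2·1) + const.
Setting the derivative to zero: Σxᵢ(yᵢ − βxᵢ)/2 − β/1 = 0, so β = Σxᵢyᵢ / (Σxᵢ² + σ²/τ²).
Σxᵢyᵢ = 1·4 + 1·3 + 3·11 + 5·22 + 2·10 = 170; Σxᵢ² = 40; σ²/τ² = 2.
β̂_MAP = 170 / (40 + 2) = 170/42 ≈ 4.048.

β̂_MAP = 4.048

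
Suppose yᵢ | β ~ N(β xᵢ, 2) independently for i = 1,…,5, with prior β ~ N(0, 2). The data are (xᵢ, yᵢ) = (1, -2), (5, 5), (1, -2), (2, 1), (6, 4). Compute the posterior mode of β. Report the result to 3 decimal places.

β̂_MAP = 0.691

log p(β | y) = −Σ(yᵢ − βxᵢ)²/(2·2) − β²/(2·2) + const.
Setting the derivative to zero: Σxᵢ(yᵢ − βxᵢ)/2 − β/2 = 0, so β = Σxᵢyᵢ / (Σxᵢ² + σ²/τ²).
Σxᵢyᵢ = 1·(-2) + 5·5 + 1·(-2) + 2·1 + 6·4 = 47; Σxᵢ² = 67; σ²/τ² = 1.
β̂_MAP = 47 / (67 + 1) = 47/68 ≈ 0.691.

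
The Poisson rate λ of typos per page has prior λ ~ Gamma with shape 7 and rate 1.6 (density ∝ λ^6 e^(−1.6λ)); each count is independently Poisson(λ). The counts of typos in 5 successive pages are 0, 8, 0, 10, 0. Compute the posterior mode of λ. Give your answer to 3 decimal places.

Σxᵢ = 0+8+0+10+0 = 18, with n = 5.
Posterior ∝ λ^6e^(−1.6λ) · λ^18e^(−5λ) = λ^24e^(−6.6λ), i.e. Gamma(shape=25, rate=6.6).
The mode of a Gamma(a, b) with a ≥ 1 (shape–rate) is (a−1)/b = 24/6.6 ≈ 3.636.

λ̂_MAP = 3.636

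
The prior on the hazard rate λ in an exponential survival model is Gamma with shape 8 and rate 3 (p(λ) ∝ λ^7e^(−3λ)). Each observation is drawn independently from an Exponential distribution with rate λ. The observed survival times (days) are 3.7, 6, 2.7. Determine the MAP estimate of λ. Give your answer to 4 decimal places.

λ̂_MAP = 0.6494

The Exponential(rate=λ) likelihood is ∝ λ^n e^(−λΣtᵢ). Here n = 3 and Σtᵢ = 3.7 + 6 + 2.7 = 12.4.
Posterior ∝ λ^7e^(−3λ) · λ^3e^(−12.4λ) = λ^10e^(−15.4λ), i.e. Gamma(11, 15.4).
Mode = (a−1)/b = 10/15.4 ≈ 0.6494.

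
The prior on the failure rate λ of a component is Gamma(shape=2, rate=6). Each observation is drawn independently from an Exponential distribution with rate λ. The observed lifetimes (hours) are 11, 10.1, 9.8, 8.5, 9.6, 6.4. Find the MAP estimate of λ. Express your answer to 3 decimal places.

λ̂_MAP = 0.114

The Exponential(rate=λ) likelihood is ∝ λ^n e^(−λΣtᵢ). Here n = 6 and Σtᵢ = 11 + 10.1 + 9.8 + 8.5 + 9.6 + 6.4 = 55.4.
Posterior ∝ λe^(−6λ) · λ^6e^(−55.4λ) = λ^7e^(−61.4λ), i.e. Gamma(8, 61.4).
Mode = (a−1)/b = 7/61.4 ≈ 0.114.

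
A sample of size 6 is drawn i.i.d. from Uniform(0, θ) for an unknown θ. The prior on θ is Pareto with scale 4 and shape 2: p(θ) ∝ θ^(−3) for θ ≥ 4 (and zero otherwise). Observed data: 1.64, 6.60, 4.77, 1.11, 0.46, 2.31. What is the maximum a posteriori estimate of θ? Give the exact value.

θ̂_MAP = 6.60

The Uniform(0, θ) likelihood is θ^(−n) for θ ≥ max(xᵢ), zero otherwise. Here max(xᵢ) = 6.60.
Posterior ∝ θ^(−3) · θ^(−6) = θ^(−9) on θ ≥ max(4, 6.60) = 6.60.
This density is strictly decreasing in θ, so the posterior mode lies at the lower boundary of the support.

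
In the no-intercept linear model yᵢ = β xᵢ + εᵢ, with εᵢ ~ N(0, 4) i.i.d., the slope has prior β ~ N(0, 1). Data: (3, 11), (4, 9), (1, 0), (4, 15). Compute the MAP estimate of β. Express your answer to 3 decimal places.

β̂_MAP = 2.804

log p(β | y) = −Σ(yᵢ − βxᵢ)²/(2·4) − β²/(2·1) + const.
Setting the derivative to zero: Σxᵢ(yᵢ − βxᵢ)/4 − β/1 = 0, so β = Σxᵢyᵢ / (Σxᵢ² + σ²/τ²).
Σxᵢyᵢ = 3·11 + 4·9 + 1·0 + 4·15 = 129; Σxᵢ² = 42; σ²/τ² = 4.
β̂_MAP = 129 / (42 + 4) = 129/46 ≈ 2.804.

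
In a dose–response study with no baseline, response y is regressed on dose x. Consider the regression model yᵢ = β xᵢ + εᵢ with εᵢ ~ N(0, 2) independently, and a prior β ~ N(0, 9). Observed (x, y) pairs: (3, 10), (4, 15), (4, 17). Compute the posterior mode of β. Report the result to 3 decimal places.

log p(β | y) = −Σ(yᵢ − βxᵢ)²/(2·2) − β²/(2·9) + const.
Setting the derivative to zero: Σxᵢ(yᵢ − βxᵢ)/2 − β/9 = 0, so β = Σxᵢyᵢ / (Σxᵢ² + σ²/τ²).
Σxᵢyᵢ = 3·10 + 4·15 + 4·17 = 158; Σxᵢ² = 41; σ²/τ² = 2/9.
β̂_MAP = 158 / (41 + 2/9) = 158/(371/9) = 1422/371 ≈ 3.833.

β̂_MAP = 3.833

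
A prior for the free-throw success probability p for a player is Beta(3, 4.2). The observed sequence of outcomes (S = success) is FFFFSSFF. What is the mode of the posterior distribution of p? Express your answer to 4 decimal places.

Prior: Beta(3, 4.2).
Data: 2 successes in 8 trials (from the sequence). The binomial likelihood contributes p^2(1−p)^6, so the posterior is Beta(3+2, 4.2+6) = Beta(5, 10.2).
For Beta(a, b) with a, b > 1 the mode is (a−1)/(a+b−2) = 4/13.2 ≈ 0.3030.

p̂_MAP = 0.3030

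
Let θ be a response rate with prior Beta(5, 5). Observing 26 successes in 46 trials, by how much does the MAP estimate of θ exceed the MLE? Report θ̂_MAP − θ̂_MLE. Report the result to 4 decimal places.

Posterior is Beta(31, 25); MAP = (31−1)/(56−2) = 30/54 ≈ 0.55556.
MLE ignores the prior: θ̂_MLE = k/n = 26/46 ≈ 0.56522.
Difference = 30/54 − 26/46 = -2/207 ≈ -0.0097.

MAP − MLE = -0.0097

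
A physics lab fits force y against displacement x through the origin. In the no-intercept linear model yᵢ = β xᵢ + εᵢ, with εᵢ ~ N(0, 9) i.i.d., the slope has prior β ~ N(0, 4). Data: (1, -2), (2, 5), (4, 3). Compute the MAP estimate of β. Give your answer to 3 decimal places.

log p(β | y) = −Σ(yᵢ − βxᵢ)²/(2·9) − β²/(2·4) + const.
Setting the derivative to zero: Σxᵢ(yᵢ − βxᵢ)/9 − β/4 = 0, so β = Σxᵢyᵢ / (Σxᵢ² + σ²/τ²).
Σxᵢyᵢ = 1·(-2) + 2·5 + 4·3 = 20; Σxᵢ² = 21; σ²/τ² = 2.25.
β̂_MAP = 20 / (21 + 2.25) = 20/23.25 ≈ 0.860.

β̂_MAP = 0.860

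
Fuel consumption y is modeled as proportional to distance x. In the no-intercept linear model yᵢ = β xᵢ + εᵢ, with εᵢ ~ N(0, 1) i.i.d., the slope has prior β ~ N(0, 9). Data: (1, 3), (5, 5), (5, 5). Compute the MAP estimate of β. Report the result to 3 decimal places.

log p(β | y) = −Σ(yᵢ − βxᵢ)²/(2·1) − β²/(2·9) + const.
Setting the derivative to zero: Σxᵢ(yᵢ − βxᵢ)/1 − β/9 = 0, so β = Σxᵢyᵢ / (Σxᵢ² + σ²/τ²).
Σxᵢyᵢ = 1·3 + 5·5 + 5·5 = 53; Σxᵢ² = 51; σ²/τ² = 1/9.
β̂_MAP = 53 / (51 + 1/9) = 53/(460/9) = 477/460 ≈ 1.037.

β̂_MAP = 1.037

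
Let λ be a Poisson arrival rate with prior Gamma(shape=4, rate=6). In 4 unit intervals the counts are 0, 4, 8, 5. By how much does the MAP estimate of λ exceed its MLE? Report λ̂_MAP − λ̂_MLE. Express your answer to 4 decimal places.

Σxᵢ = 17. Posterior is Gamma(21, 10); MAP = (21−1)/10 = 20/10 ≈ 2.00000.
MLE = x̄ = 17/4 ≈ 4.25000.
Difference = 20/10 − 17/4 = -9/4 ≈ -2.2500.

MAP − MLE = -2.2500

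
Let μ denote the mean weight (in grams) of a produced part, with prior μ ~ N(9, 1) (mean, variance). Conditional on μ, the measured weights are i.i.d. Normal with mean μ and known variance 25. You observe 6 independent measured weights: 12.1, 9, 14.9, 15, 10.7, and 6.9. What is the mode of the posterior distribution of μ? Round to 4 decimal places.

n = 6; x̄ = (12.1 + 9 + 14.9 + 15 + 10.7 + 6.9)/6 = 68.6/6 = 343/30 ≈ 11.4333.
For a Normal prior and Normal likelihood with known variance, the posterior is Normal; its mode equals its mean, the precision-weighted average.
Prior precision 1/σ₀² = 1/1 = 1; data precision n/σ² = 6/25 = 0.24.
μ̂ = (1·9 + 0.24·(343/30)) / (1 + 0.24) = 11.744/1.24 = 1468/155 ≈ 9.4710.

μ̂_MAP = 9.4710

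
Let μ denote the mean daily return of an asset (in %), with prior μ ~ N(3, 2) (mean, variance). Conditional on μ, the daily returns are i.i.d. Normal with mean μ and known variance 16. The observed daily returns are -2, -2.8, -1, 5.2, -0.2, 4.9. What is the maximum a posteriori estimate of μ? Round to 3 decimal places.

μ̂_MAP = 2.007

n = 6; x̄ = ((-2) + (-2.8) + (-1) + 5.2 + (-0.2) + 4.9)/6 = 4.1/6 = 41/60 ≈ 0.6833.
For a Normal prior and Normal likelihood with known variance, the posterior is Normal; its mode equals its mean, the precision-weighted average.
Prior precision 1/σ₀² = 1/2 = 0.5; data precision n/σ² = 6/16 = 0.375.
μ̂ = (0.5·3 + 0.375·(41/60)) / (0.5 + 0.375) = 1.75625/0.875 = 281/140 ≈ 2.007.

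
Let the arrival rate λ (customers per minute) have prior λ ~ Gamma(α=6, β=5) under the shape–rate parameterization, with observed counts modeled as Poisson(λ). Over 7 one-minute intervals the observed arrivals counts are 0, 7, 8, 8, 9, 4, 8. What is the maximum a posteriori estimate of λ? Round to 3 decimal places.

λ̂_MAP = 4.083

Σxᵢ = 0+7+8+8+9+4+8 = 44, with n = 7.
Posterior ∝ λ^5e^(−5λ) · λ^44e^(−7λ) = λ^49e^(−12λ), i.e. Gamma(shape=50, rate=12).
The mode of a Gamma(a, b) with a ≥ 1 (shape–rate) is (a−1)/b = 49/12 ≈ 4.083.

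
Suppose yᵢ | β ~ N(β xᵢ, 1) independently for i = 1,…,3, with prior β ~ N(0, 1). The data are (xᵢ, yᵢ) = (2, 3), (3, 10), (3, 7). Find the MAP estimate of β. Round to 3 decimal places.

log p(β | y) = −Σ(yᵢ − βxᵢ)²/(2·1) − β²/(2·1) + const.
Setting the derivative to zero: Σxᵢ(yᵢ − βxᵢ)/1 − β/1 = 0, so β = Σxᵢyᵢ / (Σxᵢ² + σ²/τ²).
Σxᵢyᵢ = 2·3 + 3·10 + 3·7 = 57; Σxᵢ² = 22; σ²/τ² = 1.
β̂_MAP = 57 / (22 + 1) = 57/23 ≈ 2.478.

β̂_MAP = 2.478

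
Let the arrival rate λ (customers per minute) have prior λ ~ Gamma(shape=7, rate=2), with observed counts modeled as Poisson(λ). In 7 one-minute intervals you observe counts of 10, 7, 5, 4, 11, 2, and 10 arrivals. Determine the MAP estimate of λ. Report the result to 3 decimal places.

λ̂_MAP = 6.111

Σxᵢ = 10+7+5+4+11+2+10 = 49, with n = 7.
Posterior ∝ λ^6e^(−2λ) · λ^49e^(−7λ) = λ^55e^(−9λ), i.e. Gamma(shape=56, rate=9).
The mode of a Gamma(a, b) with a ≥ 1 (shape–rate) is (a−1)/b = 55/9 ≈ 6.111.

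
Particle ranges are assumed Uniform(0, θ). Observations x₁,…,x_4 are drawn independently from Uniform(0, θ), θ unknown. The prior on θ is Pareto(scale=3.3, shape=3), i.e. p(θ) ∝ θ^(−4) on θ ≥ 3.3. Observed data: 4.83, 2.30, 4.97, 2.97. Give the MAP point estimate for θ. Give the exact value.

The Uniform(0, θ) likelihood is θ^(−n) for θ ≥ max(xᵢ), zero otherwise. Here max(xᵢ) = 4.97.
Posterior ∝ θ^(−4) · θ^(−4) = θ^(−8) on θ ≥ max(3.3, 4.97) = 4.97.
This density is strictly decreasing in θ, so the posterior mode lies at the lower boundary of the support.

θ̂_MAP = 4.97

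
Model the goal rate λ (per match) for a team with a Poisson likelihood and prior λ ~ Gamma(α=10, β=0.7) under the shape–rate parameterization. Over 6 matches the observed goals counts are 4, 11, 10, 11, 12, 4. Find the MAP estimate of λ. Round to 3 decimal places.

λ̂_MAP = 9.104

Σxᵢ = 4+11+10+11+12+4 = 52, with n = 6.
Posterior ∝ λ^9e^(−0.7λ) · λ^52e^(−6λ) = λ^61e^(−6.7λ), i.e. Gamma(shape=62, rate=6.7).
The mode of a Gamma(a, b) with a ≥ 1 (shape–rate) is (a−1)/b = 61/6.7 ≈ 9.104.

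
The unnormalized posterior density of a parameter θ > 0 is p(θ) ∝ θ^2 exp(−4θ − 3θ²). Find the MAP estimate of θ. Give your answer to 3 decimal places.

ℓ'(θ) = 2/θ − 4 − 6θ. Setting this to zero and multiplying by θ: 6θ² + 4θ − 2 = 0.
θ = (−4 + √(4² + 4·6·2)) / (2·6) = (−4 + √64) / 12 = (−4 + 8)/12 = 1/3.
ℓ''(θ) = −2/θ² − 6 < 0, confirming a maximum.

θ̂_MAP = 0.333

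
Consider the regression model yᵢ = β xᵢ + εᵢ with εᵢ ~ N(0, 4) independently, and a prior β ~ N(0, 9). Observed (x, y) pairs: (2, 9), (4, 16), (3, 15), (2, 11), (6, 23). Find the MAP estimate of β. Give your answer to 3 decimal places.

log p(β | y) = −Σ(yᵢ − βxᵢ)²/(2·4) − β²/(2·9) + const.
Setting the derivative to zero: Σxᵢ(yᵢ − βxᵢ)/4 − β/9 = 0, so β = Σxᵢyᵢ / (Σxᵢ² + σ²/τ²).
Σxᵢyᵢ = 2·9 + 4·16 + 3·15 + 2·11 + 6·23 = 287; Σxᵢ² = 69; σ²/τ² = 4/9.
β̂_MAP = 287 / (69 + 4/9) = 287/(625/9) = 2583/625 ≈ 4.133.

β̂_MAP = 4.133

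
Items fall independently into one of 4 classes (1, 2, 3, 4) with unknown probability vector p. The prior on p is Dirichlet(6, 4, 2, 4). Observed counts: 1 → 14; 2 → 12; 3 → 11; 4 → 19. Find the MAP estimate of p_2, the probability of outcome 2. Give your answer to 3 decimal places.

The posterior is Dirichlet(αᵢ + nᵢ) = Dirichlet(20, 16, 13, 23).
For a Dirichlet(a₁,…,a_K) with all aᵢ > 1, the mode has j-th component (aⱼ − 1)/(Σaᵢ − K).
Here Σaᵢ = 72 and K = 4, so p_2 = (16 − 1)/(72 − 4) = 15/68 ≈ 0.221.

MAP estimate: 0.221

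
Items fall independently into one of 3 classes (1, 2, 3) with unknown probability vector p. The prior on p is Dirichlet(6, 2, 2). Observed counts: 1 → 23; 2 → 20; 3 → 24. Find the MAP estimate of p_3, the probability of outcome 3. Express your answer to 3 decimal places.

MAP estimate: 0.338

The posterior is Dirichlet(αᵢ + nᵢ) = Dirichlet(29, 22, 26).
For a Dirichlet(a₁,…,a_K) with all aᵢ > 1, the mode has j-th component (aⱼ − 1)/(Σaᵢ − K).
Here Σaᵢ = 77 and K = 3, so p_3 = (26 − 1)/(77 − 3) = 25/74 ≈ 0.338.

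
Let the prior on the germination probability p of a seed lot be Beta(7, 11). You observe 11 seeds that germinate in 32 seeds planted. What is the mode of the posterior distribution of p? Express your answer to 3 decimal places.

Prior: Beta(7, 11).
Data: 11 successes in 32 trials. The binomial likelihood contributes p^11(1−p)^21, so the posterior is Beta(7+11, 11+21) = Beta(18, 32).
For Beta(a, b) with a, b > 1 the mode is (a−1)/(a+b−2) = 17/48 ≈ 0.354.

p̂_MAP = 0.354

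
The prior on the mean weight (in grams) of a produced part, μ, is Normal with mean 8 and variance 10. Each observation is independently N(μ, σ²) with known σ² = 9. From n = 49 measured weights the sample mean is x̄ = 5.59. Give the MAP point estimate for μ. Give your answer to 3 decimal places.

n = 49, x̄ = 5.59.
For a Normal prior and Normal likelihood with known variance, the posterior is Normal; its mode equals its mean, the precision-weighted average.
Prior precision 1/σ₀² = 1/10 = 0.1; data precision n/σ² = 49/9.
μ̂ = (0.1·8 + (49/9)·5.59) / (0.1 + 49/9) = (28111/900)/(499/90) = 28111/4990 ≈ 5.633.

μ̂_MAP = 5.633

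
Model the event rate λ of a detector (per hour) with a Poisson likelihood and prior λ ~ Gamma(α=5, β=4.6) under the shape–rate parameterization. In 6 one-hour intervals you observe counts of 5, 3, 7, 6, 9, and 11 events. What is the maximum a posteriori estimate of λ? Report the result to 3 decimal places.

λ̂_MAP = 4.245

Σxᵢ = 5+3+7+6+9+11 = 41, with n = 6.
Posterior ∝ λ^4e^(−4.6λ) · λ^41e^(−6λ) = λ^45e^(−10.6λ), i.e. Gamma(shape=46, rate=10.6).
The mode of a Gamma(a, b) with a ≥ 1 (shape–rate) is (a−1)/b = 45/10.6 ≈ 4.245.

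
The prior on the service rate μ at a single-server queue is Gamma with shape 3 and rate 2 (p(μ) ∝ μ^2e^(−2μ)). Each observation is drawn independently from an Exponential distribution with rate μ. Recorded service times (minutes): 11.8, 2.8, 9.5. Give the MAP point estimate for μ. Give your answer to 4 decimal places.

μ̂_MAP = 0.1916

The Exponential(rate=μ) likelihood is ∝ μ^n e^(−μΣtᵢ). Here n = 3 and Σtᵢ = 11.8 + 2.8 + 9.5 = 24.1.
Posterior ∝ μ^2e^(−2μ) · μ^3e^(−24.1μ) = μ^5e^(−26.1μ), i.e. Gamma(6, 26.1).
Mode = (a−1)/b = 5/26.1 ≈ 0.1916.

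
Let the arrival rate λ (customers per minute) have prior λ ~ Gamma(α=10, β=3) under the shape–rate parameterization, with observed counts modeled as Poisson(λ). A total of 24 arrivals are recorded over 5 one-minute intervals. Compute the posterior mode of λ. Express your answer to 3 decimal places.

λ̂_MAP = 4.125

Σxᵢ = 24, n = 5.
Posterior ∝ λ^9e^(−3λ) · λ^24e^(−5λ) = λ^33e^(−8λ), i.e. Gamma(shape=34, rate=8).
The mode of a Gamma(a, b) with a ≥ 1 (shape–rate) is (a−1)/b = 33/8 ≈ 4.125.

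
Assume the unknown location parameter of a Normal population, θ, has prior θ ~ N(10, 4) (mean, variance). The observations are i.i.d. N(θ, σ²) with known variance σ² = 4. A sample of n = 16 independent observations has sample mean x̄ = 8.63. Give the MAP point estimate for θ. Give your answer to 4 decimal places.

θ̂_MAP = 8.7106

n = 16, x̄ = 8.63.
For a Normal prior and Normal likelihood with known variance, the posterior is Normal; its mode equals its mean, the precision-weighted average.
Prior precision 1/σ₀² = 1/4 = 0.25; data precision n/σ² = 16/4 = 4.
θ̂ = (0.25·10 + 4·8.63) / (0.25 + 4) = 37.02/4.25 = 3702/425 ≈ 8.7106.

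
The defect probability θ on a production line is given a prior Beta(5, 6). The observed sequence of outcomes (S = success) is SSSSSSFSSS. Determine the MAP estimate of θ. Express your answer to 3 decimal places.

θ̂_MAP = 0.684

Prior: Beta(5, 6).
Data: 9 successes in 10 trials (from the sequence). The binomial likelihood contributes θ^9(1−θ)^1, so the posterior is Beta(5+9, 6+1) = Beta(14, 7).
For Beta(a, b) with a, b > 1 the mode is (a−1)/(a+b−2) = 13/19 ≈ 0.684.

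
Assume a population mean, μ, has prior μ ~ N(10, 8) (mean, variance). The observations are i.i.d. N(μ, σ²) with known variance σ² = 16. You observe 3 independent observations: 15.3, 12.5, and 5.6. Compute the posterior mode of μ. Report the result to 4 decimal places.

μ̂_MAP = 10.6800

n = 3; x̄ = (15.3 + 12.5 + 5.6)/3 = 33.4/3 = 167/15 ≈ 11.1333.
For a Normal prior and Normal likelihood with known variance, the posterior is Normal; its mode equals its mean, the precision-weighted average.
Prior precision 1/σ₀² = 1/8 = 0.125; data precision n/σ² = 3/16 = 0.1875.
μ̂ = (0.125·10 + 0.1875·(167/15)) / (0.125 + 0.1875) = 3.3375/0.3125 = 10.6800.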